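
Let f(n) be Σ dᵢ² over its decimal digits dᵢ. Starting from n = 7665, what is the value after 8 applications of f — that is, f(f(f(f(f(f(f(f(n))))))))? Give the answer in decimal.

145

7665 → 7² + 6² + 6² + 5² = 146
146 → 1² + 4² + 6² = 53
53 → 5² + 3² = 34
34 → 3² + 4² = 25
25 → 2² + 5² = 29
29 → 2² + 9² = 85
85 → 8² + 5² = 89
89 → 8² + 9² = 145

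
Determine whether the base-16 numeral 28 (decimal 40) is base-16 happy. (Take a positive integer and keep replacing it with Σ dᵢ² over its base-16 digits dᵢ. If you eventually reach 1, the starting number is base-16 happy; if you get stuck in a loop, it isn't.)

base-16 happy

40 = (2,8)_16 → 2² + 8² = 68
68 = (4,4)_16 → 4² + 4² = 32
32 = (2,0)_16 → 2² + 0² = 4
4 = (4)_16 → 4² = 16
16 = (1,0)_16 → 1² + 0² = 1  — reached 1.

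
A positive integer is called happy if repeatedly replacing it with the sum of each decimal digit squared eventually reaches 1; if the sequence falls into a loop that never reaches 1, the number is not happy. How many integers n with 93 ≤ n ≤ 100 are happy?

93: 93 → 90 → 81 → 65 → 61 → 37 → 58 → 89 → 145 → 42 → 20 → 4 → 16 → 37  (repeats 37)
94: 94 → 97 → 130 → 10 → 1  (reaches 1)
95: 95 → 106 → 37 → 58 → 89 → 145 → 42 → 20 → 4 → 16 → 37  (repeats 37)
96: 96 → 117 → 51 → 26 → 40 → 16 → 37 → 58 → 89 → 145 → 42 → 20 → 4 → 16  (repeats 16)
97: 97 → 130 → 10 → 1  (reaches 1)
98: 98 → 145 → 42 → 20 → 4 → 16 → 37 → 58 → 89 → 145  (repeats 145)
99: 99 → 162 → 41 → 17 → 50 → 25 → 29 → 85 → 89 → 145 → 42 → 20 → 4 → 16 → 37 → 58 → 89  (repeats 89)
100: 100 → 1  (reaches 1)
happy: 94, 97, 100

3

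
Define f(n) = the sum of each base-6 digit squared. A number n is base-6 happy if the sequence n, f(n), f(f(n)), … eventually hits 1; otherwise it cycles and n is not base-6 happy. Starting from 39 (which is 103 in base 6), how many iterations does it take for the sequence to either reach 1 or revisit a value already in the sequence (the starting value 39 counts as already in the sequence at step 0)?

10

39 = (1,0,3)_6 → 1² + 0² + 3² = 10
10 = (1,4)_6 → 1² + 4² = 17
17 = (2,5)_6 → 2² + 5² = 29
29 = (4,5)_6 → 4² + 5² = 41
41 = (1,0,5)_6 → 1² + 0² + 5² = 26
26 = (4,2)_6 → 4² + 2² = 20
20 = (3,2)_6 → 3² + 2² = 13
13 = (2,1)_6 → 2² + 1² = 5
5 = (5)_6 → 5² = 25
25 = (4,1)_6 → 4² + 1² = 17  — 17 repeats.
That took 10 steps.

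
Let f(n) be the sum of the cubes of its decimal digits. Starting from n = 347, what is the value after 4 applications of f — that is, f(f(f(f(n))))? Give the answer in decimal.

134

347 → 3³ + 4³ + 7³ = 27 + 64 + 343 = 434
434 → 4³ + 3³ + 4³ = 64 + 27 + 64 = 155
155 → 1³ + 5³ + 5³ = 1 + 125 + 125 = 251
251 → 2³ + 5³ + 1³ = 8 + 125 + 1 = 134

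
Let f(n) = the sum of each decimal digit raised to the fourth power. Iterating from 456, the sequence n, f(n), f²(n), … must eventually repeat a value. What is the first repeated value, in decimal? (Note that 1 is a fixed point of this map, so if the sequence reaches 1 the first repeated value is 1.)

456 → 4⁴ + 5⁴ + 6⁴ = 2177
2177 → 2⁴ + 1⁴ + 7⁴ + 7⁴ = 4819
4819 → 4⁴ + 8⁴ + 1⁴ + 9⁴ = 10914
10914 → 1⁴ + 0⁴ + 9⁴ + 1⁴ + 4⁴ = 6819
6819 → 6⁴ + 8⁴ + 1⁴ + 9⁴ = 11954
11954 → 1⁴ + 1⁴ + 9⁴ + 5⁴ + 4⁴ = 7444
7444 → 7⁴ + 4⁴ + 4⁴ + 4⁴ = 3169
3169 → 3⁴ + 1⁴ + 6⁴ + 9⁴ = 7939
7939 → 7⁴ + 9⁴ + 3⁴ + 9⁴ = 15604
15604 → 1⁴ + 5⁴ + 6⁴ + 0⁴ + 4⁴ = 2178
2178 → 2⁴ + 1⁴ + 7⁴ + 8⁴ = 6514
6514 → 6⁴ + 5⁴ + 1⁴ + 4⁴ = 2178  — 2178 already appeared earlier.

2178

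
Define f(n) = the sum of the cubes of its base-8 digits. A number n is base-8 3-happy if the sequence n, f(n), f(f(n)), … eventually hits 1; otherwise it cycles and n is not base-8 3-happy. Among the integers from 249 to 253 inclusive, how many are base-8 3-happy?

1

249: 249 → 371 → 368 → 341 → 258 → 72 → 2 → 8 → 1  — base-8 3-happy
250: 250 → 378 → 476 → 434 → 440 → 559 → 469 → 476  — not base-8 3-happy
251: 251 → 397 → 342 → 349 → 277 → 197 → 152 → 35 → 91 → 55 → 559 → 469 → 476 → 434 → 440 → 559  — not base-8 3-happy
252: 252 → 434 → 440 → 559 → 469 → 476 → 434  — not base-8 3-happy
253: 253 → 495 → 811 → 217 → 55 → 559 → 469 → 476 → 434 → 440 → 559  — not base-8 3-happy
base-8 3-happy: 249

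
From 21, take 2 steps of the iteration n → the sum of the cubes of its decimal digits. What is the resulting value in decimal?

729

21 → 2³ + 1³ = 9
9 → 9³ = 729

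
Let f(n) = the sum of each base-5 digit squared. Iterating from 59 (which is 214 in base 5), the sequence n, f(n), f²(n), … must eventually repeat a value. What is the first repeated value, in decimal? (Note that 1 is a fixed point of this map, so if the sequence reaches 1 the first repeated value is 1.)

13

59 = (2,1,4)_5 → 2² + 1² + 4² = 21
21 = (4,1)_5 → 4² + 1² = 17
17 = (3,2)_5 → 3² + 2² = 13
13 = (2,3)_5 → 2² + 3² = 13  — 13 already appeared earlier.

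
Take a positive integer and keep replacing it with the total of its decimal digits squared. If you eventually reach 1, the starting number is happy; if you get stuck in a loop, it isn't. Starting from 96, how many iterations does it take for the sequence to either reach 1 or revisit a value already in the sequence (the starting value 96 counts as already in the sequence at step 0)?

96 → 9² + 6² = 81 + 36 = 117
117 → 1² + 1² + 7² = 1 + 1 + 49 = 51
51 → 5² + 1² = 25 + 1 = 26
26 → 2² + 6² = 4 + 36 = 40
40 → 4² + 0² = 16 + 0 = 16
16 → 1² + 6² = 1 + 36 = 37
37 → 3² + 7² = 9 + 49 = 58
58 → 5² + 8² = 25 + 64 = 89
89 → 8² + 9² = 64 + 81 = 145
145 → 1² + 4² + 5² = 1 + 16 + 25 = 42
42 → 4² + 2² = 16 + 4 = 20
20 → 2² + 0² = 4 + 0 = 4
4 → 4² = 16  — 16 repeats.
That took 13 steps.

13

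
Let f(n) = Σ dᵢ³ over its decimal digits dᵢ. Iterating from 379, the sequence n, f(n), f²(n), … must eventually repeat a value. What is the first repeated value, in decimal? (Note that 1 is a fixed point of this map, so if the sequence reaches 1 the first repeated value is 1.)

1459

379 → 1099
1099 → 1459
1459 → 919
919 → 1459  — 1459 already appeared earlier.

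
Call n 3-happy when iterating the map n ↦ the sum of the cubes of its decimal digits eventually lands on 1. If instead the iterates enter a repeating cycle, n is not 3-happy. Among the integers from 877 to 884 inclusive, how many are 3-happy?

1

877: 877 → 1198 → 1243 → 100 → 1  — 3-happy
878: 878 → 1367 → 587 → 980 → 1241 → 74 → 407 → 407  — not 3-happy
879: 879 → 1584 → 702 → 351 → 153 → 153  — not 3-happy
880: 880 → 1024 → 73 → 370 → 370  — not 3-happy
881: 881 → 1025 → 134 → 92 → 737 → 713 → 371 → 371  — not 3-happy
882: 882 → 1032 → 36 → 243 → 99 → 1458 → 702 → 351 → 153 → 153  — not 3-happy
883: 883 → 1051 → 127 → 352 → 160 → 217 → 352  — not 3-happy
884: 884 → 1088 → 1025 → 134 → 92 → 737 → 713 → 371 → 371  — not 3-happy
3-happy: 877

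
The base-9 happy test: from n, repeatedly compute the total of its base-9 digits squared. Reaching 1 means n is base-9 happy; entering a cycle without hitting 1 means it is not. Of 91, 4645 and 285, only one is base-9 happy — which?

91

91: 91 → 3 → 9 → 1  — reaches 1 (base-9 happy)
4645: 4645 → 55 → 37 → 17 → 65 → 53 → 89 → 65  — repeats 65 (not base-9 happy)
285: 285 → 61 → 85 → 17 → 65 → 53 → 89 → 65  — repeats 65 (not base-9 happy)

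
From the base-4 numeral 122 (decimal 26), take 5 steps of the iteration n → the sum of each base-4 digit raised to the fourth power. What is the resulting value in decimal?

26 = (1,2,2)_4 → 1⁴ + 2⁴ + 2⁴ = 1 + 16 + 16 = 33
33 = (2,0,1)_4 → 2⁴ + 0⁴ + 1⁴ = 16 + 0 + 1 = 17
17 = (1,0,1)_4 → 1⁴ + 0⁴ + 1⁴ = 1 + 0 + 1 = 2
2 = (2)_4 → 2⁴ = 16
16 = (1,0,0)_4 → 1⁴ + 0⁴ + 0⁴ = 1 + 0 + 0 = 1

1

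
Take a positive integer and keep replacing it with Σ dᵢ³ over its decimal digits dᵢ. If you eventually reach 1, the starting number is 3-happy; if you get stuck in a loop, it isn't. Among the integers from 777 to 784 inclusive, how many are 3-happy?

777: 777 → 1029 → 738 → 882 → 1032 → 36 → 243 → 99 → 1458 → 702 → 351 → 153 → 153  (repeats 153)
778: 778 → 1198 → 1243 → 100 → 1  (reaches 1)
779: 779 → 1415 → 191 → 731 → 371 → 371  (repeats 371)
780: 780 → 855 → 762 → 567 → 684 → 792 → 1080 → 513 → 153 → 153  (repeats 153)
781: 781 → 856 → 853 → 664 → 496 → 1009 → 730 → 370 → 370  (repeats 370)
782: 782 → 863 → 755 → 593 → 881 → 1025 → 134 → 92 → 737 → 713 → 371 → 371  (repeats 371)
783: 783 → 882 → 1032 → 36 → 243 → 99 → 1458 → 702 → 351 → 153 → 153  (repeats 153)
784: 784 → 919 → 1459 → 919  (repeats 919)
3-happy: 778

1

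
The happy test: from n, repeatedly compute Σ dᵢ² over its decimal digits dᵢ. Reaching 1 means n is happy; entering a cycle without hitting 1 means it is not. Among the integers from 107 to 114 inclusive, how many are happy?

1

107: 107 → 50 → 25 → 29 → 85 → 89 → 145 → 42 → 20 → 4 → 16 → 37 → 58 → 89  — not happy
108: 108 → 65 → 61 → 37 → 58 → 89 → 145 → 42 → 20 → 4 → 16 → 37  — not happy
109: 109 → 82 → 68 → 100 → 1  — happy
110: 110 → 2 → 4 → 16 → 37 → 58 → 89 → 145 → 42 → 20 → 4  — not happy
111: 111 → 3 → 9 → 81 → 65 → 61 → 37 → 58 → 89 → 145 → 42 → 20 → 4 → 16 → 37  — not happy
112: 112 → 6 → 36 → 45 → 41 → 17 → 50 → 25 → 29 → 85 → 89 → 145 → 42 → 20 → 4 → 16 → 37 → 58 → 89  — not happy
113: 113 → 11 → 2 → 4 → 16 → 37 → 58 → 89 → 145 → 42 → 20 → 4  — not happy
114: 114 → 18 → 65 → 61 → 37 → 58 → 89 → 145 → 42 → 20 → 4 → 16 → 37  — not happy
happy: 109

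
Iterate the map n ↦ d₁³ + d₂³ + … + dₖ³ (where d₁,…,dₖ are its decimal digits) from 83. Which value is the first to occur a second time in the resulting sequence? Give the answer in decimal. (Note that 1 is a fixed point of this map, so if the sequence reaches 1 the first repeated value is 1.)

83 → 8³ + 3³ = 512 + 27 = 539
539 → 5³ + 3³ + 9³ = 125 + 27 + 729 = 881
881 → 8³ + 8³ + 1³ = 512 + 512 + 1 = 1025
1025 → 1³ + 0³ + 2³ + 5³ = 1 + 0 + 8 + 125 = 134
134 → 1³ + 3³ + 4³ = 1 + 27 + 64 = 92
92 → 9³ + 2³ = 729 + 8 = 737
737 → 7³ + 3³ + 7³ = 343 + 27 + 343 = 713
713 → 7³ + 1³ + 3³ = 343 + 1 + 27 = 371
371 → 3³ + 7³ + 1³ = 27 + 343 + 1 = 371  — 371 already appeared earlier.

371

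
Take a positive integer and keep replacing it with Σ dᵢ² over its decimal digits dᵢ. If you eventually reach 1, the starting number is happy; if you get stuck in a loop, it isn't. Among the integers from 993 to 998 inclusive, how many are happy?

1

993: 993 → 171 → 51 → 26 → 40 → 16 → 37 → 58 → 89 → 145 → 42 → 20 → 4 → 16  — not happy
994: 994 → 178 → 114 → 18 → 65 → 61 → 37 → 58 → 89 → 145 → 42 → 20 → 4 → 16 → 37  — not happy
995: 995 → 187 → 114 → 18 → 65 → 61 → 37 → 58 → 89 → 145 → 42 → 20 → 4 → 16 → 37  — not happy
996: 996 → 198 → 146 → 53 → 34 → 25 → 29 → 85 → 89 → 145 → 42 → 20 → 4 → 16 → 37 → 58 → 89  — not happy
997: 997 → 211 → 6 → 36 → 45 → 41 → 17 → 50 → 25 → 29 → 85 → 89 → 145 → 42 → 20 → 4 → 16 → 37 → 58 → 89  — not happy
998: 998 → 226 → 44 → 32 → 13 → 10 → 1  — happy
happy: 998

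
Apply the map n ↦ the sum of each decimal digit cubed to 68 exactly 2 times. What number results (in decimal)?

68 → 728
728 → 863

863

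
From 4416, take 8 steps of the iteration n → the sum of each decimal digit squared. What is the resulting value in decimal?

58

4416 → 4² + 4² + 1² + 6² = 69
69 → 6² + 9² = 117
117 → 1² + 1² + 7² = 51
51 → 5² + 1² = 26
26 → 2² + 6² = 40
40 → 4² + 0² = 16
16 → 1² + 6² = 37
37 → 3² + 7² = 58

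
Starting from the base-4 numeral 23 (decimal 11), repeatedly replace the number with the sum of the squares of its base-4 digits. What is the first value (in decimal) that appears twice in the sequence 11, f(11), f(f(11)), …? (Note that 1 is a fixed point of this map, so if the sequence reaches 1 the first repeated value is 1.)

11 = (2,3)_4 → 13
13 = (3,1)_4 → 10
10 = (2,2)_4 → 8
8 = (2,0)_4 → 4
4 = (1,0)_4 → 1  — reached the fixed point 1.
1 → 1, so 1 is the first repeated value.

1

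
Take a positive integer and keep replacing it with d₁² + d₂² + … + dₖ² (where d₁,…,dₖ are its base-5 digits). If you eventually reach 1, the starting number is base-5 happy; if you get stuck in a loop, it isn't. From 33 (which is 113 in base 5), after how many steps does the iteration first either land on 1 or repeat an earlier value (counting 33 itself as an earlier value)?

3

33 = (1,1,3)_5 → 1² + 1² + 3² = 11
11 = (2,1)_5 → 2² + 1² = 5
5 = (1,0)_5 → 1² + 0² = 1  — reached 1.
That took 3 steps.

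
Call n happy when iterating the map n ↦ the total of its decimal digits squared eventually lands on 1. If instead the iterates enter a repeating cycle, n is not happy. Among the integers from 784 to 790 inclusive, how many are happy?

784: 784 → 129 → 86 → 100 → 1  (reaches 1)
785: 785 → 138 → 74 → 65 → 61 → 37 → 58 → 89 → 145 → 42 → 20 → 4 → 16 → 37  (repeats 37)
786: 786 → 149 → 98 → 145 → 42 → 20 → 4 → 16 → 37 → 58 → 89 → 145  (repeats 145)
787: 787 → 162 → 41 → 17 → 50 → 25 → 29 → 85 → 89 → 145 → 42 → 20 → 4 → 16 → 37 → 58 → 89  (repeats 89)
788: 788 → 177 → 99 → 162 → 41 → 17 → 50 → 25 → 29 → 85 → 89 → 145 → 42 → 20 → 4 → 16 → 37 → 58 → 89  (repeats 89)
789: 789 → 194 → 98 → 145 → 42 → 20 → 4 → 16 → 37 → 58 → 89 → 145  (repeats 145)
790: 790 → 130 → 10 → 1  (reaches 1)
happy: 784, 790

2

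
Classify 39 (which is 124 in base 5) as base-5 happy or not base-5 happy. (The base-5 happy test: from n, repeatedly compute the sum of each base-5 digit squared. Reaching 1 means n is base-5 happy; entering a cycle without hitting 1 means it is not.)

39 = (1,2,4)_5 → 1² + 2² + 4² = 21
21 = (4,1)_5 → 4² + 1² = 17
17 = (3,2)_5 → 3² + 2² = 13
13 = (2,3)_5 → 2² + 3² = 13  — 13 already seen; the sequence cycles without reaching 1.

not base-5 happy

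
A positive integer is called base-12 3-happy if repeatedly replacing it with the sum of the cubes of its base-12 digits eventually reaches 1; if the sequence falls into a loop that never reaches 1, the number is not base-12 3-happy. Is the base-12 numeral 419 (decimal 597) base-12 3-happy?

597 = (4,1,9)_12 → 4³ + 1³ + 9³ = 794
794 = (5,6,2)_12 → 5³ + 6³ + 2³ = 349
349 = (2,5,1)_12 → 2³ + 5³ + 1³ = 134
134 = (11,2)_12 → 11³ + 2³ = 1339
1339 = (9,3,7)_12 → 9³ + 3³ + 7³ = 1099
1099 = (7,7,7)_12 → 7³ + 7³ + 7³ = 1029
1029 = (7,1,9)_12 → 7³ + 1³ + 9³ = 1073
1073 = (7,5,5)_12 → 7³ + 5³ + 5³ = 593
593 = (4,1,5)_12 → 4³ + 1³ + 5³ = 190
190 = (1,3,10)_12 → 1³ + 3³ + 10³ = 1028
1028 = (7,1,8)_12 → 7³ + 1³ + 8³ = 856
856 = (5,11,4)_12 → 5³ + 11³ + 4³ = 1520
1520 = (10,6,8)_12 → 10³ + 6³ + 8³ = 1728
1728 = (1,0,0,0)_12 → 1³ + 0³ + 0³ + 0³ = 1  — reached 1.

base-12 3-happy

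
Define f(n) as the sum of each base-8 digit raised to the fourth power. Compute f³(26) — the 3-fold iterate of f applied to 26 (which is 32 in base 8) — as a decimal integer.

272

26 = (3,2)_8 → 3⁴ + 2⁴ = 97
97 = (1,4,1)_8 → 1⁴ + 4⁴ + 1⁴ = 258
258 = (4,0,2)_8 → 4⁴ + 0⁴ + 2⁴ = 272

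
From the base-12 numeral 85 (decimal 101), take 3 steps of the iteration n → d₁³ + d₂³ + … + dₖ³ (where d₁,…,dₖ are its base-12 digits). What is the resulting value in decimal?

101 = (8,5)_12 → 8³ + 5³ = 637
637 = (4,5,1)_12 → 4³ + 5³ + 1³ = 190
190 = (1,3,10)_12 → 1³ + 3³ + 10³ = 1028

1028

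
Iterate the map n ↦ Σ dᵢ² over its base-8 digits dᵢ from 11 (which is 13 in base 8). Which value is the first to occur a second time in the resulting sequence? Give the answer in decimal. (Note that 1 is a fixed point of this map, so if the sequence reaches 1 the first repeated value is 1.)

10

11 = (1,3)_8 → 1² + 3² = 10
10 = (1,2)_8 → 1² + 2² = 5
5 = (5)_8 → 5² = 25
25 = (3,1)_8 → 3² + 1² = 10  — 10 already appeared earlier.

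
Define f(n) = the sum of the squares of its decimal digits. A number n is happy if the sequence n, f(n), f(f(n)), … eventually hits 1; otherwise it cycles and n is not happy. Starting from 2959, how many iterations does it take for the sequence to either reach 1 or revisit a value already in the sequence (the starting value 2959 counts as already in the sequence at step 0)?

12

2959 → 191
191 → 83
83 → 73
73 → 58
58 → 89
89 → 145
145 → 42
42 → 20
20 → 4
4 → 16
16 → 37
37 → 58  — 58 repeats.
That took 12 steps.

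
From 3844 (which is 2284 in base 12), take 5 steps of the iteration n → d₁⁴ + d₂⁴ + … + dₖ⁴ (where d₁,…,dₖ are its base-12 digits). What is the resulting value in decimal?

3844 = (2,2,8,4)_12 → 2⁴ + 2⁴ + 8⁴ + 4⁴ = 16 + 16 + 4096 + 256 = 4384
4384 = (2,6,5,4)_12 → 2⁴ + 6⁴ + 5⁴ + 4⁴ = 16 + 1296 + 625 + 256 = 2193
2193 = (1,3,2,9)_12 → 1⁴ + 3⁴ + 2⁴ + 9⁴ = 1 + 81 + 16 + 6561 = 6659
6659 = (3,10,2,11)_12 → 3⁴ + 10⁴ + 2⁴ + 11⁴ = 81 + 10000 + 16 + 14641 = 24738
24738 = (1,2,3,9,6)_12 → 1⁴ + 2⁴ + 3⁴ + 9⁴ + 6⁴ = 1 + 16 + 81 + 6561 + 1296 = 7955

7955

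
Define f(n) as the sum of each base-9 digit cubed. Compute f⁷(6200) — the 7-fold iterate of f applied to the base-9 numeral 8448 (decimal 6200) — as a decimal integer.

980

6200 = (8,4,4,8)_9 → 1152
1152 = (1,5,2,0)_9 → 134
134 = (1,5,8)_9 → 638
638 = (7,7,8)_9 → 1198
1198 = (1,5,7,1)_9 → 470
470 = (5,7,2)_9 → 476
476 = (5,7,8)_9 → 980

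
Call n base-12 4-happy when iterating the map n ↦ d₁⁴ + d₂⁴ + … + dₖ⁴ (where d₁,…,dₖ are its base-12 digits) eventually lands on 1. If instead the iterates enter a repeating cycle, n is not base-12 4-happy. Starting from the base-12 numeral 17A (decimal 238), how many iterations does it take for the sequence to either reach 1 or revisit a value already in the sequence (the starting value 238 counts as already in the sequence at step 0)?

14

238 = (1,7,10)_12 → 1⁴ + 7⁴ + 10⁴ = 1 + 2401 + 10000 = 12402
12402 = (7,2,1,6)_12 → 7⁴ + 2⁴ + 1⁴ + 6⁴ = 2401 + 16 + 1 + 1296 = 3714
3714 = (2,1,9,6)_12 → 2⁴ + 1⁴ + 9⁴ + 6⁴ = 16 + 1 + 6561 + 1296 = 7874
7874 = (4,6,8,2)_12 → 4⁴ + 6⁴ + 8⁴ + 2⁴ = 256 + 1296 + 4096 + 16 = 5664
5664 = (3,3,4,0)_12 → 3⁴ + 3⁴ + 4⁴ + 0⁴ = 81 + 81 + 256 + 0 = 418
418 = (2,10,10)_12 → 2⁴ + 10⁴ + 10⁴ = 16 + 10000 + 10000 = 20016
20016 = (11,7,0,0)_12 → 11⁴ + 7⁴ + 0⁴ + 0⁴ = 14641 + 2401 + 0 + 0 = 17042
17042 = (9,10,4,2)_12 → 9⁴ + 10⁴ + 4⁴ + 2⁴ = 6561 + 10000 + 256 + 16 = 16833
16833 = (9,8,10,9)_12 → 9⁴ + 8⁴ + 10⁴ + 9⁴ = 6561 + 4096 + 10000 + 6561 = 27218
27218 = (1,3,9,0,2)_12 → 1⁴ + 3⁴ + 9⁴ + 0⁴ + 2⁴ = 1 + 81 + 6561 + 0 + 16 = 6659
6659 = (3,10,2,11)_12 → 3⁴ + 10⁴ + 2⁴ + 11⁴ = 81 + 10000 + 16 + 14641 = 24738
24738 = (1,2,3,9,6)_12 → 1⁴ + 2⁴ + 3⁴ + 9⁴ + 6⁴ = 1 + 16 + 81 + 6561 + 1296 = 7955
7955 = (4,7,2,11)_12 → 4⁴ + 7⁴ + 2⁴ + 11⁴ = 256 + 2401 + 16 + 14641 = 17314
17314 = (10,0,2,10)_12 → 10⁴ + 0⁴ + 2⁴ + 10⁴ = 10000 + 0 + 16 + 10000 = 20016  — 20016 repeats.
That took 14 steps.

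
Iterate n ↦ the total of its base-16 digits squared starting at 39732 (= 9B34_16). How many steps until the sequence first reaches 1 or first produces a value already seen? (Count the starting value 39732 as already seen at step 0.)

39732 = (9,11,3,4)_16 → 9² + 11² + 3² + 4² = 81 + 121 + 9 + 16 = 227
227 = (14,3)_16 → 14² + 3² = 196 + 9 = 205
205 = (12,13)_16 → 12² + 13² = 144 + 169 = 313
313 = (1,3,9)_16 → 1² + 3² + 9² = 1 + 9 + 81 = 91
91 = (5,11)_16 → 5² + 11² = 25 + 121 = 146
146 = (9,2)_16 → 9² + 2² = 81 + 4 = 85
85 = (5,5)_16 → 5² + 5² = 25 + 25 = 50
50 = (3,2)_16 → 3² + 2² = 9 + 4 = 13
13 = (13)_16 → 13² = 169
169 = (10,9)_16 → 10² + 9² = 100 + 81 = 181
181 = (11,5)_16 → 11² + 5² = 121 + 25 = 146  — 146 repeats.
That took 11 steps.

11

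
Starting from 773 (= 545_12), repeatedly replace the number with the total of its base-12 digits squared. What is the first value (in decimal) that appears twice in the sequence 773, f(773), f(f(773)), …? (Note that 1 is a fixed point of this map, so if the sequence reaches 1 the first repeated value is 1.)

773 = (5,4,5)_12 → 5² + 4² + 5² = 66
66 = (5,6)_12 → 5² + 6² = 61
61 = (5,1)_12 → 5² + 1² = 26
26 = (2,2)_12 → 2² + 2² = 8
8 = (8)_12 → 8² = 64
64 = (5,4)_12 → 5² + 4² = 41
41 = (3,5)_12 → 3² + 5² = 34
34 = (2,10)_12 → 2² + 10² = 104
104 = (8,8)_12 → 8² + 8² = 128
128 = (10,8)_12 → 10² + 8² = 164
164 = (1,1,8)_12 → 1² + 1² + 8² = 66  — 66 already appeared earlier.

66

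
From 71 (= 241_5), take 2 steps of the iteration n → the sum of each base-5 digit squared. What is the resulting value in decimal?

71 = (2,4,1)_5 → 21
21 = (4,1)_5 → 17

17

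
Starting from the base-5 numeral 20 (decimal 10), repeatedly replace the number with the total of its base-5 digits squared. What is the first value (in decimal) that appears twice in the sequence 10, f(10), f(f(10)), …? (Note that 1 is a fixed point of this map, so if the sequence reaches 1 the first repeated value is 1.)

10 = (2,0)_5 → 2² + 0² = 4
4 = (4)_5 → 4² = 16
16 = (3,1)_5 → 3² + 1² = 10  — 10 already appeared earlier.

10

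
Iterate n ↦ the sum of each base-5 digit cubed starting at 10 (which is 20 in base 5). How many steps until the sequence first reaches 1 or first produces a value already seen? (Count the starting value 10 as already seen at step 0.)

3

10 = (2,0)_5 → 2³ + 0³ = 8 + 0 = 8
8 = (1,3)_5 → 1³ + 3³ = 1 + 27 = 28
28 = (1,0,3)_5 → 1³ + 0³ + 3³ = 1 + 0 + 27 = 28  — 28 repeats.
That took 3 steps.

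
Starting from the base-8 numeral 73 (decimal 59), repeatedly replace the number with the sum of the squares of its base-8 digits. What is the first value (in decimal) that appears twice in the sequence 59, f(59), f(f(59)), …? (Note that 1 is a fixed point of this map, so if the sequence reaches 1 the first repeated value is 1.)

59 = (7,3)_8 → 7² + 3² = 49 + 9 = 58
58 = (7,2)_8 → 7² + 2² = 49 + 4 = 53
53 = (6,5)_8 → 6² + 5² = 36 + 25 = 61
61 = (7,5)_8 → 7² + 5² = 49 + 25 = 74
74 = (1,1,2)_8 → 1² + 1² + 2² = 1 + 1 + 4 = 6
6 = (6)_8 → 6² = 36
36 = (4,4)_8 → 4² + 4² = 16 + 16 = 32
32 = (4,0)_8 → 4² + 0² = 16 + 0 = 16
16 = (2,0)_8 → 2² + 0² = 4 + 0 = 4
4 = (4)_8 → 4² = 16  — 16 already appeared earlier.

16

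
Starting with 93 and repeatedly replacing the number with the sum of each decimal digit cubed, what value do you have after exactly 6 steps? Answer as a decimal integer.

153

93 → 9³ + 3³ = 729 + 27 = 756
756 → 7³ + 5³ + 6³ = 343 + 125 + 216 = 684
684 → 6³ + 8³ + 4³ = 216 + 512 + 64 = 792
792 → 7³ + 9³ + 2³ = 343 + 729 + 8 = 1080
1080 → 1³ + 0³ + 8³ + 0³ = 1 + 0 + 512 + 0 = 513
513 → 5³ + 1³ + 3³ = 125 + 1 + 27 = 153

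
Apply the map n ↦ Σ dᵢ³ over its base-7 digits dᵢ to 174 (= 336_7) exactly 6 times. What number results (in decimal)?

282

174 = (3,3,6)_7 → 3³ + 3³ + 6³ = 270
270 = (5,3,4)_7 → 5³ + 3³ + 4³ = 216
216 = (4,2,6)_7 → 4³ + 2³ + 6³ = 288
288 = (5,6,1)_7 → 5³ + 6³ + 1³ = 342
342 = (6,6,6)_7 → 6³ + 6³ + 6³ = 648
648 = (1,6,1,4)_7 → 1³ + 6³ + 1³ + 4³ = 282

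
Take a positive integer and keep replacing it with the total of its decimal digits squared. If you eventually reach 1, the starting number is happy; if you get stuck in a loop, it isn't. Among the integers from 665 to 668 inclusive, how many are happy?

665: 665 → 97 → 130 → 10 → 1  (reaches 1)
666: 666 → 108 → 65 → 61 → 37 → 58 → 89 → 145 → 42 → 20 → 4 → 16 → 37  (repeats 37)
667: 667 → 121 → 6 → 36 → 45 → 41 → 17 → 50 → 25 → 29 → 85 → 89 → 145 → 42 → 20 → 4 → 16 → 37 → 58 → 89  (repeats 89)
668: 668 → 136 → 46 → 52 → 29 → 85 → 89 → 145 → 42 → 20 → 4 → 16 → 37 → 58 → 89  (repeats 89)
happy: 665

1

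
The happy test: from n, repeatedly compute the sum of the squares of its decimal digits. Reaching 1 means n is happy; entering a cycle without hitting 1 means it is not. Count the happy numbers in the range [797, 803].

1

797: 797 → 179 → 131 → 11 → 2 → 4 → 16 → 37 → 58 → 89 → 145 → 42 → 20 → 4  — not happy
798: 798 → 194 → 98 → 145 → 42 → 20 → 4 → 16 → 37 → 58 → 89 → 145  — not happy
799: 799 → 211 → 6 → 36 → 45 → 41 → 17 → 50 → 25 → 29 → 85 → 89 → 145 → 42 → 20 → 4 → 16 → 37 → 58 → 89  — not happy
800: 800 → 64 → 52 → 29 → 85 → 89 → 145 → 42 → 20 → 4 → 16 → 37 → 58 → 89  — not happy
801: 801 → 65 → 61 → 37 → 58 → 89 → 145 → 42 → 20 → 4 → 16 → 37  — not happy
802: 802 → 68 → 100 → 1  — happy
803: 803 → 73 → 58 → 89 → 145 → 42 → 20 → 4 → 16 → 37 → 58  — not happy
happy: 802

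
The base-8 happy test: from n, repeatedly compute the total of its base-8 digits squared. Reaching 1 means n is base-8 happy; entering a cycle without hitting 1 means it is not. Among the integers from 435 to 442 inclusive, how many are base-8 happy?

1

435: 435 → 81 → 6 → 36 → 32 → 16 → 4 → 16  (repeats 16)
436: 436 → 88 → 10 → 5 → 25 → 10  (repeats 10)
437: 437 → 97 → 18 → 8 → 1  (reaches 1)
438: 438 → 108 → 42 → 29 → 34 → 20 → 20  (repeats 20)
439: 439 → 121 → 51 → 45 → 50 → 40 → 25 → 10 → 5 → 25  (repeats 25)
440: 440 → 85 → 30 → 45 → 50 → 40 → 25 → 10 → 5 → 25  (repeats 25)
441: 441 → 86 → 41 → 26 → 13 → 26  (repeats 26)
442: 442 → 89 → 11 → 10 → 5 → 25 → 10  (repeats 10)
base-8 happy: 437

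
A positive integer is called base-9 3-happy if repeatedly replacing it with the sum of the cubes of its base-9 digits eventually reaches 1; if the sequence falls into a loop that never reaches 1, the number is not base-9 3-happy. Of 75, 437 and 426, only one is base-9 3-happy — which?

75: 75 → 539 → 853 → 409 → 189 → 35 → 539  — repeats 539 (not base-9 3-happy)
437: 437 → 277 → 397 → 577 → 345 → 99 → 9 → 1  — reaches 1 (base-9 3-happy)
426: 426 → 160 → 856 → 128 → 134 → 638 → 1198 → 470 → 476 → 980 → 540 → 432 → 152 → 856  — repeats 856 (not base-9 3-happy)

437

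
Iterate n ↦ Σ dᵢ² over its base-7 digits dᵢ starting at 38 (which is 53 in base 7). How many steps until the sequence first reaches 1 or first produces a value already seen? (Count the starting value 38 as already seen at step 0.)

4

38 = (5,3)_7 → 5² + 3² = 25 + 9 = 34
34 = (4,6)_7 → 4² + 6² = 16 + 36 = 52
52 = (1,0,3)_7 → 1² + 0² + 3² = 1 + 0 + 9 = 10
10 = (1,3)_7 → 1² + 3² = 1 + 9 = 10  — 10 repeats.
That took 4 steps.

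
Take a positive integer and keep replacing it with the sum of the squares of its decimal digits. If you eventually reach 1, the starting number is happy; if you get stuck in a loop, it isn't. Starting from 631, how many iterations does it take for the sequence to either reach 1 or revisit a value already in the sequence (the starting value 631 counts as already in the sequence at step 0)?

13

631 → 6² + 3² + 1² = 36 + 9 + 1 = 46
46 → 4² + 6² = 16 + 36 = 52
52 → 5² + 2² = 25 + 4 = 29
29 → 2² + 9² = 4 + 81 = 85
85 → 8² + 5² = 64 + 25 = 89
89 → 8² + 9² = 64 + 81 = 145
145 → 1² + 4² + 5² = 1 + 16 + 25 = 42
42 → 4² + 2² = 16 + 4 = 20
20 → 2² + 0² = 4 + 0 = 4
4 → 4² = 16
16 → 1² + 6² = 1 + 36 = 37
37 → 3² + 7² = 9 + 49 = 58
58 → 5² + 8² = 25 + 64 = 89  — 89 repeats.
That took 13 steps.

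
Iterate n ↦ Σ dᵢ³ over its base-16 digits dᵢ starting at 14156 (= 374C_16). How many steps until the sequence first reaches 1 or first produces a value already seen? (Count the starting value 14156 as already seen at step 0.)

6

14156 = (3,7,4,12)_16 → 2162
2162 = (8,7,2)_16 → 863
863 = (3,5,15)_16 → 3527
3527 = (13,12,7)_16 → 4268
4268 = (1,0,10,12)_16 → 2729
2729 = (10,10,9)_16 → 2729  — 2729 repeats.
That took 6 steps.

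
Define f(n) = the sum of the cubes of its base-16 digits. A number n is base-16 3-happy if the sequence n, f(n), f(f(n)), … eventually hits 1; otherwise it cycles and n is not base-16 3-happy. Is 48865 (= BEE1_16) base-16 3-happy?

48865 = (11,14,14,1)_16 → 11³ + 14³ + 14³ + 1³ = 6820
6820 = (1,10,10,4)_16 → 1³ + 10³ + 10³ + 4³ = 2065
2065 = (8,1,1)_16 → 8³ + 1³ + 1³ = 514
514 = (2,0,2)_16 → 2³ + 0³ + 2³ = 16
16 = (1,0)_16 → 1³ + 0³ = 1  — reached 1.

base-16 3-happy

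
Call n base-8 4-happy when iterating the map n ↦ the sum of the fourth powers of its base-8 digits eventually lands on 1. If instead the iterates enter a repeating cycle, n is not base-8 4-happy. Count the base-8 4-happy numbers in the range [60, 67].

1

60: 60 → 2657 → 883 → 2003 → 2579 → 722 → 114 → 1313 → 529 → 18 → 32 → 256 → 256  — not base-8 4-happy
61: 61 → 3026 → 3058 → 4338 → 1394 → 1953 → 1634 → 354 → 897 → 1298 → 304 → 1552 → 97 → 258 → 272 → 272  — not base-8 4-happy
62: 62 → 3697 → 3699 → 3779 → 2563 → 706 → 98 → 273 → 273  — not base-8 4-happy
63: 63 → 4802 → 99 → 338 → 657 → 34 → 272 → 272  — not base-8 4-happy
64: 64 → 1  — base-8 4-happy
65: 65 → 2 → 16 → 16  — not base-8 4-happy
66: 66 → 17 → 17  — not base-8 4-happy
67: 67 → 82 → 33 → 257 → 257  — not base-8 4-happy
base-8 4-happy: 64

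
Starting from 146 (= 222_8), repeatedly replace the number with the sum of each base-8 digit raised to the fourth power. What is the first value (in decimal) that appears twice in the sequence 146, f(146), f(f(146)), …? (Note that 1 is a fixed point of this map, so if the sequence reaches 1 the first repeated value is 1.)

1

146 = (2,2,2)_8 → 2⁴ + 2⁴ + 2⁴ = 48
48 = (6,0)_8 → 6⁴ + 0⁴ = 1296
1296 = (2,4,2,0)_8 → 2⁴ + 4⁴ + 2⁴ + 0⁴ = 288
288 = (4,4,0)_8 → 4⁴ + 4⁴ + 0⁴ = 512
512 = (1,0,0,0)_8 → 1⁴ + 0⁴ + 0⁴ + 0⁴ = 1  — reached the fixed point 1.
1 → 1, so 1 is the first repeated value.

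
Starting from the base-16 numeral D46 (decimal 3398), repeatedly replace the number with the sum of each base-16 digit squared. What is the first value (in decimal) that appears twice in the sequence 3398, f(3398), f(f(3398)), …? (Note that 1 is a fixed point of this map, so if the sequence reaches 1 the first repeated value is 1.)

169

3398 = (13,4,6)_16 → 13² + 4² + 6² = 169 + 16 + 36 = 221
221 = (13,13)_16 → 13² + 13² = 169 + 169 = 338
338 = (1,5,2)_16 → 1² + 5² + 2² = 1 + 25 + 4 = 30
30 = (1,14)_16 → 1² + 14² = 1 + 196 = 197
197 = (12,5)_16 → 12² + 5² = 144 + 25 = 169
169 = (10,9)_16 → 10² + 9² = 100 + 81 = 181
181 = (11,5)_16 → 11² + 5² = 121 + 25 = 146
146 = (9,2)_16 → 9² + 2² = 81 + 4 = 85
85 = (5,5)_16 → 5² + 5² = 25 + 25 = 50
50 = (3,2)_16 → 3² + 2² = 9 + 4 = 13
13 = (13)_16 → 13² = 169  — 169 already appeared earlier.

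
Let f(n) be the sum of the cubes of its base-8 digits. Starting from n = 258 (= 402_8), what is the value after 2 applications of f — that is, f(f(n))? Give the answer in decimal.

2

258 = (4,0,2)_8 → 4³ + 0³ + 2³ = 64 + 0 + 8 = 72
72 = (1,1,0)_8 → 1³ + 1³ + 0³ = 1 + 1 + 0 = 2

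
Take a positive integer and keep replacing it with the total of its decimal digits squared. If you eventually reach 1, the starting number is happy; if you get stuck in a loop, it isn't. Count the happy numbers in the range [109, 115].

1

109: 109 → 82 → 68 → 100 → 1  — happy
110: 110 → 2 → 4 → 16 → 37 → 58 → 89 → 145 → 42 → 20 → 4  — not happy
111: 111 → 3 → 9 → 81 → 65 → 61 → 37 → 58 → 89 → 145 → 42 → 20 → 4 → 16 → 37  — not happy
112: 112 → 6 → 36 → 45 → 41 → 17 → 50 → 25 → 29 → 85 → 89 → 145 → 42 → 20 → 4 → 16 → 37 → 58 → 89  — not happy
113: 113 → 11 → 2 → 4 → 16 → 37 → 58 → 89 → 145 → 42 → 20 → 4  — not happy
114: 114 → 18 → 65 → 61 → 37 → 58 → 89 → 145 → 42 → 20 → 4 → 16 → 37  — not happy
115: 115 → 27 → 53 → 34 → 25 → 29 → 85 → 89 → 145 → 42 → 20 → 4 → 16 → 37 → 58 → 89  — not happy
happy: 109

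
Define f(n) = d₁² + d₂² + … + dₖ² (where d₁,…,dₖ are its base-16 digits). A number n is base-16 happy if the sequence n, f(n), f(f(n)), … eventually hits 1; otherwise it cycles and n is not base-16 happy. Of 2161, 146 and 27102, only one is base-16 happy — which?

2161: 2161 → 114 → 53 → 34 → 8 → 64 → 16 → 1  — reaches 1 (base-16 happy)
146: 146 → 85 → 50 → 13 → 169 → 181 → 146  — repeats 146 (not base-16 happy)
27102: 27102 → 482 → 201 → 225 → 197 → 169 → 181 → 146 → 85 → 50 → 13 → 169  — repeats 169 (not base-16 happy)

2161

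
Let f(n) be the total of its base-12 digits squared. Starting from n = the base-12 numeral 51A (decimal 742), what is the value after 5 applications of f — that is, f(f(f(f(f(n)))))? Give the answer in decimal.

742 = (5,1,10)_12 → 5² + 1² + 10² = 126
126 = (10,6)_12 → 10² + 6² = 136
136 = (11,4)_12 → 11² + 4² = 137
137 = (11,5)_12 → 11² + 5² = 146
146 = (1,0,2)_12 → 1² + 0² + 2² = 5

5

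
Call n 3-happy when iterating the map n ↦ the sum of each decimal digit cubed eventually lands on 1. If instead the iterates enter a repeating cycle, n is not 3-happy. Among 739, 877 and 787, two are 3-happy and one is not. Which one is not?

739

739: 739 → 1099 → 1459 → 919 → 1459  — repeats 1459 (not 3-happy)
877: 877 → 1198 → 1243 → 100 → 1  — reaches 1 (3-happy)
787: 787 → 1198 → 1243 → 100 → 1  — reaches 1 (3-happy)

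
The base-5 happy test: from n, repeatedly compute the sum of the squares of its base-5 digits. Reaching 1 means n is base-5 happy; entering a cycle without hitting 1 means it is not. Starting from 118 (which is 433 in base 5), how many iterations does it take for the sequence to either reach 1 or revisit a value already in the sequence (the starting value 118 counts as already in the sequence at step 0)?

3

118 = (4,3,3)_5 → 4² + 3² + 3² = 16 + 9 + 9 = 34
34 = (1,1,4)_5 → 1² + 1² + 4² = 1 + 1 + 16 = 18
18 = (3,3)_5 → 3² + 3² = 9 + 9 = 18  — 18 repeats.
That took 3 steps.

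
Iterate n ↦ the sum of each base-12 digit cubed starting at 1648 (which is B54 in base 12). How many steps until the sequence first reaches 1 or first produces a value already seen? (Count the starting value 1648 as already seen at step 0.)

3

1648 = (11,5,4)_12 → 11³ + 5³ + 4³ = 1331 + 125 + 64 = 1520
1520 = (10,6,8)_12 → 10³ + 6³ + 8³ = 1000 + 216 + 512 = 1728
1728 = (1,0,0,0)_12 → 1³ + 0³ + 0³ + 0³ = 1 + 0 + 0 + 0 = 1  — reached 1.
That took 3 steps.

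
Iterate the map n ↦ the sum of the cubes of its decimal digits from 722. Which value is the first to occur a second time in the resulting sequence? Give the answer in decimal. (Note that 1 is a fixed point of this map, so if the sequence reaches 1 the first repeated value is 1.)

371

722 → 7³ + 2³ + 2³ = 343 + 8 + 8 = 359
359 → 3³ + 5³ + 9³ = 27 + 125 + 729 = 881
881 → 8³ + 8³ + 1³ = 512 + 512 + 1 = 1025
1025 → 1³ + 0³ + 2³ + 5³ = 1 + 0 + 8 + 125 = 134
134 → 1³ + 3³ + 4³ = 1 + 27 + 64 = 92
92 → 9³ + 2³ = 729 + 8 = 737
737 → 7³ + 3³ + 7³ = 343 + 27 + 343 = 713
713 → 7³ + 1³ + 3³ = 343 + 1 + 27 = 371
371 → 3³ + 7³ + 1³ = 27 + 343 + 1 = 371  — 371 already appeared earlier.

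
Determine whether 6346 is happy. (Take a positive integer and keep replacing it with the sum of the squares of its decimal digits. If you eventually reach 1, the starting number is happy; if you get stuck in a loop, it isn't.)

6346 → 6² + 3² + 4² + 6² = 97
97 → 9² + 7² = 130
130 → 1² + 3² + 0² = 10
10 → 1² + 0² = 1  — reached 1.

happy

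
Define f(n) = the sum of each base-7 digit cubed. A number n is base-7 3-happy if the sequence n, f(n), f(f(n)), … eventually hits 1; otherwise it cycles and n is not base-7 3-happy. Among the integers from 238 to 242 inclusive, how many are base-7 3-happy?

238: 238 → 280 → 250 → 250  (repeats 250)
239: 239 → 281 → 251 → 341 → 557 → 137 → 197 → 65 → 17 → 35 → 125 → 251  (repeats 251)
240: 240 → 288 → 342 → 648 → 282 → 258 → 342  (repeats 342)
241: 241 → 307 → 433 → 343 → 1  (reaches 1)
242: 242 → 344 → 2 → 8 → 2  (repeats 2)
base-7 3-happy: 241

1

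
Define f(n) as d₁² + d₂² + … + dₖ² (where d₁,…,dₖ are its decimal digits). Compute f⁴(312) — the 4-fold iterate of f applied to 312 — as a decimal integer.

25

312 → 3² + 1² + 2² = 9 + 1 + 4 = 14
14 → 1² + 4² = 1 + 16 = 17
17 → 1² + 7² = 1 + 49 = 50
50 → 5² + 0² = 25 + 0 = 25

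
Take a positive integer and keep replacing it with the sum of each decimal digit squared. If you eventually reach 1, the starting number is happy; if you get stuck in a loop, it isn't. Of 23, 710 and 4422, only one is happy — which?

23: 23 → 13 → 10 → 1  — reaches 1 (happy)
710: 710 → 50 → 25 → 29 → 85 → 89 → 145 → 42 → 20 → 4 → 16 → 37 → 58 → 89  — repeats 89 (not happy)
4422: 4422 → 40 → 16 → 37 → 58 → 89 → 145 → 42 → 20 → 4 → 16  — repeats 16 (not happy)

23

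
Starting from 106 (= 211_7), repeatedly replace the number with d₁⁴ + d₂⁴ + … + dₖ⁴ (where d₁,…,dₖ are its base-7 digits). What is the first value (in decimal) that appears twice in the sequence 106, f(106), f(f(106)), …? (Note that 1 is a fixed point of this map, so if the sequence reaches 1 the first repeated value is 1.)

106 = (2,1,1)_7 → 2⁴ + 1⁴ + 1⁴ = 18
18 = (2,4)_7 → 2⁴ + 4⁴ = 272
272 = (5,3,6)_7 → 5⁴ + 3⁴ + 6⁴ = 2002
2002 = (5,5,6,0)_7 → 5⁴ + 5⁴ + 6⁴ + 0⁴ = 2546
2546 = (1,0,2,6,5)_7 → 1⁴ + 0⁴ + 2⁴ + 6⁴ + 5⁴ = 1938
1938 = (5,4,3,6)_7 → 5⁴ + 4⁴ + 3⁴ + 6⁴ = 2258
2258 = (6,4,0,4)_7 → 6⁴ + 4⁴ + 0⁴ + 4⁴ = 1808
1808 = (5,1,6,2)_7 → 5⁴ + 1⁴ + 6⁴ + 2⁴ = 1938  — 1938 already appeared earlier.

1938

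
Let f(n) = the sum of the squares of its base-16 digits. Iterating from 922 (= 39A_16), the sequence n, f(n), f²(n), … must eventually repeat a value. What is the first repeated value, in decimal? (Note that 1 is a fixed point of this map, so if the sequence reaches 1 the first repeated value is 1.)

922 = (3,9,10)_16 → 190
190 = (11,14)_16 → 317
317 = (1,3,13)_16 → 179
179 = (11,3)_16 → 130
130 = (8,2)_16 → 68
68 = (4,4)_16 → 32
32 = (2,0)_16 → 4
4 = (4)_16 → 16
16 = (1,0)_16 → 1  — reached the fixed point 1.
1 → 1, so 1 is the first repeated value.

1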